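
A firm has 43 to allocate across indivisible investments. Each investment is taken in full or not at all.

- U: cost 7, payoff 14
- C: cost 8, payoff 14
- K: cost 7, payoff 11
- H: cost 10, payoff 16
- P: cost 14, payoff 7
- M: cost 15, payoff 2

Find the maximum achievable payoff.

55

U + C + H + P: cost 7 + 8 + 10 + 14 = 39 ≤ 43, payoff 14 + 14 + 16 + 7 = 51.
U + C + K + H: cost 7 + 8 + 7 + 10 = 32 ≤ 43, payoff 14 + 14 + 11 + 16 = 55.
U + K + H + P: cost 7 + 7 + 10 + 14 = 38 ≤ 43, payoff 14 + 11 + 16 + 7 = 48.
Best is U, C, K, and H with total payoff 55.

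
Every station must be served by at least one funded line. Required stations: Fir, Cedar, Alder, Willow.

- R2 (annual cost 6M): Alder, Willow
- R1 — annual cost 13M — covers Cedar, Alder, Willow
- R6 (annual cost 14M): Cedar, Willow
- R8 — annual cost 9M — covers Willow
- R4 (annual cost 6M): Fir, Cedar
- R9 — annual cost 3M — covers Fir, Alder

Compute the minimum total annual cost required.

Choose R2 and R4: together they cover Fir, Cedar, Alder, Willow — every station.
Total annual cost: 6 + 6 = 12.

12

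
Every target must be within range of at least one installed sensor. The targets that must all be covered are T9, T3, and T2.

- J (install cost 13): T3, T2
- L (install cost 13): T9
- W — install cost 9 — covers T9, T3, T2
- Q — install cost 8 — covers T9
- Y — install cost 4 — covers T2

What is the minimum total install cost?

W alone covers T9, T3, T2 — every target.
Total install cost: 9.

9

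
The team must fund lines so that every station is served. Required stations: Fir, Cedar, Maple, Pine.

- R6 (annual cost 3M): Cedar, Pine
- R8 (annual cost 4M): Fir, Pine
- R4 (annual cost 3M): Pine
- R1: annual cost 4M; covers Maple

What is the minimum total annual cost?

11

Choose R6, R8, and R1: together they cover Fir, Cedar, Maple, Pine — every station.
Total annual cost: 3 + 4 + 4 = 11.
No cover costs less than 11.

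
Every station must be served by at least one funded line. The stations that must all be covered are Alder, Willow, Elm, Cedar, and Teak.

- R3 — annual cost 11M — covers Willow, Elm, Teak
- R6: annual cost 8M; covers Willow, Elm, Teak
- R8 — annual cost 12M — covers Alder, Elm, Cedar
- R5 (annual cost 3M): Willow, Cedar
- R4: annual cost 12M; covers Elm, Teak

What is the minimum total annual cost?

20

This is a weighted set-cover instance.
Choose R6 and R8: together they cover Alder, Willow, Elm, Cedar, Teak — every station.
Total annual cost: 8 + 12 = 20.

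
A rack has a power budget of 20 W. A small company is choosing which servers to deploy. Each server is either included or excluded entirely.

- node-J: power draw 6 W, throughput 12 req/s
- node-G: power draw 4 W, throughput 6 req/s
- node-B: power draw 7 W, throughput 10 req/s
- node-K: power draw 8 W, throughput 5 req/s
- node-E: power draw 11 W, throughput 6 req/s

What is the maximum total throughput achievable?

Allowing fractional choices, the relaxed optimum would be about 29.9, but servers are indivisible.
node-J + node-G + node-B: power draw 6 + 4 + 7 = 17 ≤ 20, throughput 12 + 6 + 10 = 28.
node-J + node-G + node-K: power draw 6 + 4 + 8 = 18 ≤ 20, throughput 12 + 6 + 5 = 23.
node-J + node-B: power draw 6 + 7 = 13 ≤ 20, throughput 12 + 10 = 22.
Best is node-J, node-G, and node-B with total throughput 28.

28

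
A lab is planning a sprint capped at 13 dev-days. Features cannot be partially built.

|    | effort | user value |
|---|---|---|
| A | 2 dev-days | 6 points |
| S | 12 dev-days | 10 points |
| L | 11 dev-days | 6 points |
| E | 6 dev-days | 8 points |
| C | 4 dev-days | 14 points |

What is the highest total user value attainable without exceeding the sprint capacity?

A + E + C: effort 2 + 6 + 4 = 12 ≤ 13, user value 6 + 8 + 14 = 28.
E + C: effort 6 + 4 = 10 ≤ 13, user value 8 + 14 = 22.
Best is A, E, and C with total user value 28.

28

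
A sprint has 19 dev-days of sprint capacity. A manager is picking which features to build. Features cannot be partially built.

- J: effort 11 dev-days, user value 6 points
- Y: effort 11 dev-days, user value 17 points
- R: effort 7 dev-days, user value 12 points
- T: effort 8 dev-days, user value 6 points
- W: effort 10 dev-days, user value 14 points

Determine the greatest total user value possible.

Allowing fractional choices, the relaxed optimum would be about 30.4, but features are indivisible.
R + W: effort 7 + 10 = 17 ≤ 19, user value 12 + 14 = 26.
Y + T: effort 11 + 8 = 19 ≤ 19, user value 17 + 6 = 23.
Y + R: effort 11 + 7 = 18 ≤ 19, user value 17 + 12 = 29.
Best is Y and R with total user value 29.

29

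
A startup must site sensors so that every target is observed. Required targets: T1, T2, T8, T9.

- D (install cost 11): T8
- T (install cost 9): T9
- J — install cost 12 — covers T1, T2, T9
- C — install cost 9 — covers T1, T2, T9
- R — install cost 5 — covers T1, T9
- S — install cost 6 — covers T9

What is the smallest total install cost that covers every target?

20

The greedy cost-per-new-target heuristic would pick R, C, and D for 25, but a cheaper cover exists.
Choose D and C: together they cover T1, T2, T8, T9 — every target.
Total install cost: 11 + 9 = 20.
No cover costs less than 20.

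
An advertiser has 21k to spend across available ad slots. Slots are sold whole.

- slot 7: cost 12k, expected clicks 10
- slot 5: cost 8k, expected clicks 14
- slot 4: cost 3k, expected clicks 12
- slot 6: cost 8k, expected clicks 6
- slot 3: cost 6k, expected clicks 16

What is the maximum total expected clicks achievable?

Allowing fractional choices, the relaxed optimum would be about 45.3, but ad slots are indivisible.
slot 5 + slot 4 + slot 3: cost 8 + 3 + 6 = 17 ≤ 21, expected clicks 14 + 12 + 16 = 42.
slot 4 + slot 6 + slot 3: cost 3 + 8 + 6 = 17 ≤ 21, expected clicks 12 + 6 + 16 = 34.
slot 7 + slot 4 + slot 3: cost 12 + 3 + 6 = 21 ≤ 21, expected clicks 10 + 12 + 16 = 38.
Best is slot 5, slot 4, and slot 3 with total expected clicks 42.

42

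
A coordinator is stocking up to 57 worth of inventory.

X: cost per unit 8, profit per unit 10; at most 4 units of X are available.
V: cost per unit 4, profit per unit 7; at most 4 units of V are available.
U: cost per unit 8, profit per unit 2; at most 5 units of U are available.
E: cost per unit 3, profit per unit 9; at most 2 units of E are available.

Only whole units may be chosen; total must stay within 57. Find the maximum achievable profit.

4×X, 4×V, and 2×E: cost 54 ≤ 57, profit 4·10 + 4·7 + 2·9 = 86.
4×X, 3×V, and 2×E: cost 50 ≤ 57, profit 4·10 + 3·7 + 2·9 = 79.
Best is 86.

86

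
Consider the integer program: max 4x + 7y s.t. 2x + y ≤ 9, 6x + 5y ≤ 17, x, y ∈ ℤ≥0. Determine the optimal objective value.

The continuous relaxation peaks at (0, 3.4) with value 23.80; rounding to a feasible lattice point costs some objective.
(x,y)=(0,3): 2·0+1·3=3≤9, 6·0+5·3=15≤17, objective 21.
(x,y)=(1,2): 2·1+1·2=4≤9, 6·1+5·2=16≤17, objective 18.
(x,y)=(0,2): 2·0+1·2=2≤9, 6·0+5·2=10≤17, objective 14.
No feasible integer point exceeds 21.

21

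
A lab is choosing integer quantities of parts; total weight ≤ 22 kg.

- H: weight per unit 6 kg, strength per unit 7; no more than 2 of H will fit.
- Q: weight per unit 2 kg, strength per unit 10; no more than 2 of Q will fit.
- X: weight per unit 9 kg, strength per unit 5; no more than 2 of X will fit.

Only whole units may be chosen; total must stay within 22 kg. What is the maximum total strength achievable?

2×H and 2×Q: weight 16 ≤ 22, strength 2·7 + 2·10 = 34.
1×H, 2×Q, and 1×X: weight 19 ≤ 22, strength 1·7 + 2·10 + 1·5 = 32.
Best is 34.

34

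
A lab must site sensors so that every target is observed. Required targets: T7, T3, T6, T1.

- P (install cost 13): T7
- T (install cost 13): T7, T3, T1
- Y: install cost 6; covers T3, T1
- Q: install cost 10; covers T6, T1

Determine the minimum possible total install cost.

Choose T and Q: together they cover T7, T3, T6, T1 — every target.
Total install cost: 13 + 10 = 23.

23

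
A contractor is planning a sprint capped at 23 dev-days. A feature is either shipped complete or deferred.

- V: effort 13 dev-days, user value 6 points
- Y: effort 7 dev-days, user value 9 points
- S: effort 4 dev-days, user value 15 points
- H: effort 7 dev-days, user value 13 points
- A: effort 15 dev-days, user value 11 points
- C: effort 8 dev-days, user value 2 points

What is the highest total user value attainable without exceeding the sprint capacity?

S + H: effort 4 + 7 = 11 ≤ 23, user value 15 + 13 = 28.
Y + S + H: effort 7 + 4 + 7 = 18 ≤ 23, user value 9 + 15 + 13 = 37.
S + H + C: effort 4 + 7 + 8 = 19 ≤ 23, user value 15 + 13 + 2 = 30.
Best is Y, S, and H with total user value 37.

37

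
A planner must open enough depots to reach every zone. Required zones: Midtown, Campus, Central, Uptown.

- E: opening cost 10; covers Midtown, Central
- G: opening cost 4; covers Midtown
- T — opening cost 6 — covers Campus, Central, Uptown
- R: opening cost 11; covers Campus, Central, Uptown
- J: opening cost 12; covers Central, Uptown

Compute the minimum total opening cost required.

10

Choose G and T: together they cover Midtown, Campus, Central, Uptown — every zone.
Total opening cost: 4 + 6 = 10.
No cover costs less than 10.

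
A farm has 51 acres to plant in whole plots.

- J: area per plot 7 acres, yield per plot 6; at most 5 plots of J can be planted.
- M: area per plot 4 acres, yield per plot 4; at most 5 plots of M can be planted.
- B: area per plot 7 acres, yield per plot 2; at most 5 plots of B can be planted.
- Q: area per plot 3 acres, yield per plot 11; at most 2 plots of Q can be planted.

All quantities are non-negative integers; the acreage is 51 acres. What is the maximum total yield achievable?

This is a bounded integer knapsack.
Q has the best ratio (11/3); taking only Q gives at most 2×11 = 22 (stopped by the supply cap of 2).
Mixing does better — 4×J, 4×M, and 2×Q: area 50 ≤ 51, yield 4·6 + 4·4 + 2·11 = 62.

62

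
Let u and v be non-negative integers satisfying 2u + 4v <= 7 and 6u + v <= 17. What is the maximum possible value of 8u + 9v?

Relaxing integrality, the LP optimum is 25.45 at (u,v) = (2.77, 0.364), which is not an integer point.
(u,v)=(1,1) is feasible, giving 17.
(u,v)=(2,0) is feasible, giving 16.
(u,v)=(0,1) is feasible, giving 9.
The best lattice point is (1,1), giving 17.

17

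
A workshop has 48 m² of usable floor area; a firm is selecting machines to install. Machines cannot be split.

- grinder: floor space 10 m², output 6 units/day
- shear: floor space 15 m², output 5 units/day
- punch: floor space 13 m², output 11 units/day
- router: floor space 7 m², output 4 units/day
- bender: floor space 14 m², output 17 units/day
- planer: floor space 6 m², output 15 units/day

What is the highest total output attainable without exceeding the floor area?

Treat it as a binary knapsack problem.
Take grinder, punch, bender, and planer: floor space 10 + 13 + 14 + 6 = 43 ≤ 48, output 6 + 11 + 17 + 15 = 49.
No other feasible combination does better.

49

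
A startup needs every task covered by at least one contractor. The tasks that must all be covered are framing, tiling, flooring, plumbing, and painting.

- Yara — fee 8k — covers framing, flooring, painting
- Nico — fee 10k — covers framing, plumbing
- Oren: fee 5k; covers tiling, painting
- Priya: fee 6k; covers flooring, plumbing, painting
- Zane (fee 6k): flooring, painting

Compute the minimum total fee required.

19

Choose Yara, Oren, and Priya: together they cover framing, tiling, flooring, plumbing, painting — every task.
Total fee: 8 + 5 + 6 = 19.
No cover costs less than 19.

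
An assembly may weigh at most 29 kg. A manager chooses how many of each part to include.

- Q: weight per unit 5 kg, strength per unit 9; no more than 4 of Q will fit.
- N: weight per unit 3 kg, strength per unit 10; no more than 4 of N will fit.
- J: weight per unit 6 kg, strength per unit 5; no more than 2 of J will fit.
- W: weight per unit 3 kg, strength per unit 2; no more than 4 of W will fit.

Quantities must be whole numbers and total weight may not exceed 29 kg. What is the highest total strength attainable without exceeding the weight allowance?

N has the best ratio (10/3); taking only N gives at most 4×10 = 40 (stopped by the supply cap of 4).
Mixing does better — 3×Q and 4×N: weight 27 ≤ 29, strength 3·9 + 4·10 = 67.

67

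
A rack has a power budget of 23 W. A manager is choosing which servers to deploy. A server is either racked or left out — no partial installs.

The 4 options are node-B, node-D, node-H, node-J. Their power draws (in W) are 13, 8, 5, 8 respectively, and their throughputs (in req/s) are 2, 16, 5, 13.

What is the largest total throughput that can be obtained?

node-D + node-J: power draw 8 + 8 = 16 ≤ 23, throughput 16 + 13 = 29.
node-D + node-H: power draw 8 + 5 = 13 ≤ 23, throughput 16 + 5 = 21.
node-D + node-H + node-J: power draw 8 + 5 + 8 = 21 ≤ 23, throughput 16 + 5 + 13 = 34.
Best is node-D, node-H, and node-J with total throughput 34.

34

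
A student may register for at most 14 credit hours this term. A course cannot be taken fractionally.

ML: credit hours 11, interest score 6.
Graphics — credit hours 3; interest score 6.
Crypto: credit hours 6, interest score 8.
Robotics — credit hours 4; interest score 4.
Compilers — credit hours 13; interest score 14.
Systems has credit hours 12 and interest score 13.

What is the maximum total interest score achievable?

Allowing fractional choices, the relaxed optimum would be about 19.4, but courses are indivisible.
Graphics + Crypto: credit hours 3 + 6 = 9 ≤ 14, interest score 6 + 8 = 14.
Graphics + Crypto + Robotics: credit hours 3 + 6 + 4 = 13 ≤ 14, interest score 6 + 8 + 4 = 18.
Compilers: credit hours 13 ≤ 14, interest score 14.
Best is Graphics, Crypto, and Robotics with total interest score 18.

18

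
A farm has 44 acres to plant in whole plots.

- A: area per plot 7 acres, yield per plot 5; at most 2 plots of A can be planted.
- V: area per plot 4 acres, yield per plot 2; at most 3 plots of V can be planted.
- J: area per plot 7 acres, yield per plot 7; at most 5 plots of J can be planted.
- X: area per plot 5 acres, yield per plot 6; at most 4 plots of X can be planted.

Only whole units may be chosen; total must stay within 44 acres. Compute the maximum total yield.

This is a bounded integer knapsack.
Take 4×J and 3×X: area 43 ≤ 44, yield 4·7 + 3·6 = 46.
No other integer combination yields more.

46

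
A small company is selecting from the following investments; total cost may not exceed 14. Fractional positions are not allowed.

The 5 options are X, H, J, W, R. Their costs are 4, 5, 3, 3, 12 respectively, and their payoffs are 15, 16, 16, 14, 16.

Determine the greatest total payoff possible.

47

This is a 0-1 knapsack instance.
Allowing fractional choices, the relaxed optimum would be about 57.8, but investments are indivisible.
X + H + J: cost 4 + 5 + 3 = 12 ≤ 14, payoff 15 + 16 + 16 = 47.
X + J + W: cost 4 + 3 + 3 = 10 ≤ 14, payoff 15 + 16 + 14 = 45.
H + J + W: cost 5 + 3 + 3 = 11 ≤ 14, payoff 16 + 16 + 14 = 46.
Best is X, H, and J with total payoff 47.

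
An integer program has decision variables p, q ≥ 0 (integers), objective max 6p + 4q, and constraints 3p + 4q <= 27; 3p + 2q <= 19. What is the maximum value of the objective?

(p,q)=(5,2): 3·5+4·2=23≤27, 3·5+2·2=19≤19, objective 38.
(p,q)=(4,3): 3·4+4·3=24≤27, 3·4+2·3=18≤19, objective 36.
(p,q)=(5,1): 3·5+4·1=19≤27, 3·5+2·1=17≤19, objective 34.
(p,q)=(4,2): 3·4+4·2=20≤27, 3·4+2·2=16≤19, objective 32.
The best lattice point is (5,2), giving 38.

38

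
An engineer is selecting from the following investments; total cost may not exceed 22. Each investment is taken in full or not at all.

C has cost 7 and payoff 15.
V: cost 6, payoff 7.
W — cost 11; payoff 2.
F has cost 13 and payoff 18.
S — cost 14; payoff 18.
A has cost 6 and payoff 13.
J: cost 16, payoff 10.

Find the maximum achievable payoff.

Take C, V, and A: cost 7 + 6 + 6 = 19 ≤ 22, payoff 15 + 7 + 13 = 35.
No other feasible combination does better.

35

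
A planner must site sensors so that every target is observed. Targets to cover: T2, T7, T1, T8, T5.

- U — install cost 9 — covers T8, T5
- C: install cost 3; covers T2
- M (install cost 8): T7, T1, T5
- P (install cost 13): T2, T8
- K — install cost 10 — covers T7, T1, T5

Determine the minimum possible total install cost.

20

This is an integer covering problem.
Choose U, C, and M: together they cover T2, T7, T1, T8, T5 — every target.
Total install cost: 9 + 3 + 8 = 20.
No cover costs less than 20.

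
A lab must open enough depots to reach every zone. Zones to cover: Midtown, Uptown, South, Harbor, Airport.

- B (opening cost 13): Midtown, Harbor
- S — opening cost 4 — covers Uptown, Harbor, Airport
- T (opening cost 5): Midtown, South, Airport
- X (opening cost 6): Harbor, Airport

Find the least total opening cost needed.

Choose S and T: together they cover Midtown, Uptown, South, Harbor, Airport — every zone.
Total opening cost: 4 + 5 = 9.
No cover costs less than 9.

9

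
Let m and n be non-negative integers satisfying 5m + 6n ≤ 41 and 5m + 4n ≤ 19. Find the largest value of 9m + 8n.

(m,n)=(3,1) is feasible, giving 35.
(m,n)=(2,2) is feasible, giving 34.
(m,n)=(1,3) is feasible, giving 33.
No feasible integer point exceeds 35.

35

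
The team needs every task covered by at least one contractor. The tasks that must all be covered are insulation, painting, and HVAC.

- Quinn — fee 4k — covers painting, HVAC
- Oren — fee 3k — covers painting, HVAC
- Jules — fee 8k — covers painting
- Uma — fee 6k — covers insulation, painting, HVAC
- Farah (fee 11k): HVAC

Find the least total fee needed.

This is a weighted set-cover instance.
The greedy cost-per-new-task heuristic would pick Oren and Uma for 9, but a cheaper cover exists.
Uma alone covers insulation, painting, HVAC — every task.
Total fee: 6.
No cover costs less than 6.

6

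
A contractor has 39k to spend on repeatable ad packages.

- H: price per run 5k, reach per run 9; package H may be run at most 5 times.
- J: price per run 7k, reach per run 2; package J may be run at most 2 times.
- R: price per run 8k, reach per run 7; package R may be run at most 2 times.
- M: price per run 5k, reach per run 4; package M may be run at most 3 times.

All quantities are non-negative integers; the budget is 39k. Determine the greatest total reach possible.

5×H, 1×R, and 1×M: price 38 ≤ 39, reach 5·9 + 1·7 + 1·4 = 56.
5×H and 2×M: price 35 ≤ 39, reach 5·9 + 2·4 = 53.
Best is 56.

56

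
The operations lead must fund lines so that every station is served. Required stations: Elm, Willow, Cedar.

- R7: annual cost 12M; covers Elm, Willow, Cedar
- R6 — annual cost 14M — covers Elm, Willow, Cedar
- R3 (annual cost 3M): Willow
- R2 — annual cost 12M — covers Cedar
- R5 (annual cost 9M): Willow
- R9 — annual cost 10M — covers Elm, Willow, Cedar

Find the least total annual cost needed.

10

The greedy cost-per-new-station heuristic would pick R3 and R9 for 13, but a cheaper cover exists.
R9 alone covers Elm, Willow, Cedar — every station.
Total annual cost: 10.
No cover costs less than 10.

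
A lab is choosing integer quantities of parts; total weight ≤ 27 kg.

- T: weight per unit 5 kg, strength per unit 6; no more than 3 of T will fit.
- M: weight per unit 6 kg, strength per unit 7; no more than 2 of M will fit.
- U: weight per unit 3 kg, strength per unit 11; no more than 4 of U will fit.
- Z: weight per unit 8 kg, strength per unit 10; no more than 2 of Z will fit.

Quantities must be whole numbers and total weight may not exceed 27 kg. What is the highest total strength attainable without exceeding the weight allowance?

62

U has the best ratio (11/3); taking only U gives at most 4×11 = 44 (stopped by the supply cap of 4).
Mixing does better — 3×T and 4×U: weight 27 ≤ 27, strength 3·6 + 4·11 = 62.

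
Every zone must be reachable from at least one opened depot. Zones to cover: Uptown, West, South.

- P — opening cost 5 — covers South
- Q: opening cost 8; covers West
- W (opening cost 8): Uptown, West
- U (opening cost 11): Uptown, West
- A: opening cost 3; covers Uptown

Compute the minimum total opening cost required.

The greedy cost-per-new-zone heuristic would pick A, P, and Q for 16, but a cheaper cover exists.
Choose P and W: together they cover Uptown, West, South — every zone.
Total opening cost: 5 + 8 = 13.
No cover costs less than 13.

13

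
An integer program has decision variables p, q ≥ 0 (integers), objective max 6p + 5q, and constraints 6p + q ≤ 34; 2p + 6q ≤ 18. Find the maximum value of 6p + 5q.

(p,q)=(5,1) is feasible, giving 35.
(p,q)=(5,0) is feasible, giving 30.
(p,q)=(4,1) is feasible, giving 29.
(p,q)=(4,0) is feasible, giving 24.
Maximum is 35 at (p,q)=(5,1).

35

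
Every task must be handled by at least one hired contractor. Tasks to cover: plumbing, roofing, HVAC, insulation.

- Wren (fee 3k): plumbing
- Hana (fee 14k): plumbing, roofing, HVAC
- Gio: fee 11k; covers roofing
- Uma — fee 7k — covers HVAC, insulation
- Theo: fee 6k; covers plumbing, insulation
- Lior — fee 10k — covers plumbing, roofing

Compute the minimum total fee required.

17

Choose Uma and Lior: together they cover plumbing, roofing, HVAC, insulation — every task.
Total fee: 7 + 10 = 17.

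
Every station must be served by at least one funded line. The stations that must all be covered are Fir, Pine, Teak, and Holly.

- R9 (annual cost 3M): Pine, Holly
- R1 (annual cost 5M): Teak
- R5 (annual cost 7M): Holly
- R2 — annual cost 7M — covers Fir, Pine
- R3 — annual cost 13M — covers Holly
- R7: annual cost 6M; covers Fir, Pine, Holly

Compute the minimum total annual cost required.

11

This is an integer covering problem.
The greedy cost-per-new-station heuristic would pick R9, R1, and R7 for 14, but a cheaper cover exists.
Choose R1 and R7: together they cover Fir, Pine, Teak, Holly — every station.
Total annual cost: 5 + 6 = 11.
No cover costs less than 11.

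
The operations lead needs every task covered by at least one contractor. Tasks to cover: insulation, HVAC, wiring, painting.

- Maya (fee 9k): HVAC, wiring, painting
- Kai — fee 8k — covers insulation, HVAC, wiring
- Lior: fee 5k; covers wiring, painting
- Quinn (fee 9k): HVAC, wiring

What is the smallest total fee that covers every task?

13

This is an integer covering problem.
Choose Kai and Lior: together they cover insulation, HVAC, wiring, painting — every task.
Total fee: 8 + 5 = 13.
No cover costs less than 13.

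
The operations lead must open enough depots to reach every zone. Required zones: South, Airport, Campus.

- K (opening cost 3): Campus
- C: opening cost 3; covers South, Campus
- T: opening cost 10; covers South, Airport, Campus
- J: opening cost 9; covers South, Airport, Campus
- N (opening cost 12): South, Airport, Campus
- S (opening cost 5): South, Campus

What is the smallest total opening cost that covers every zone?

9

J alone covers South, Airport, Campus — every zone.
Total opening cost: 9.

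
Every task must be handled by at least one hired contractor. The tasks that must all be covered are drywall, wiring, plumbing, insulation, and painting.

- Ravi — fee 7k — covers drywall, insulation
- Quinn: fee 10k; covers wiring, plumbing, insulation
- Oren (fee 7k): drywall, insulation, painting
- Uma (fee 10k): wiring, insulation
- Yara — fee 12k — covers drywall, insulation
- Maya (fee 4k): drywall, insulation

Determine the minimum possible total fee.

Choose Quinn and Oren: together they cover drywall, wiring, plumbing, insulation, painting — every task.
Total fee: 10 + 7 = 17.

17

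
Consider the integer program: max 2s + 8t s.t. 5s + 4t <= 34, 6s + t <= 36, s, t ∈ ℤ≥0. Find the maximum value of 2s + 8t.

64

(s,t)=(0,8): 5·0+4·8=32≤34, 6·0+1·8=8≤36, objective 64.
(s,t)=(1,7): 5·1+4·7=33≤34, 6·1+1·7=13≤36, objective 58.
(s,t)=(0,7): 5·0+4·7=28≤34, 6·0+1·7=7≤36, objective 56.
The best lattice point is (0,8), giving 64.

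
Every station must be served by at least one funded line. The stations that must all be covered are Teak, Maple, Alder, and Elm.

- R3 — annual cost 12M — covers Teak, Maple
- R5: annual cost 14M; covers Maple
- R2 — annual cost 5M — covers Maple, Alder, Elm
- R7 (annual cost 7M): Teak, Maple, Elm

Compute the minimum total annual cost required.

12

Choose R2 and R7: together they cover Teak, Maple, Alder, Elm — every station.
Total annual cost: 5 + 7 = 12.
No cover costs less than 12.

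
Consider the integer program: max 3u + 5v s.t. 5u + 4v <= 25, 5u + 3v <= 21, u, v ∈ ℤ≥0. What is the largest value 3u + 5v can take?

(u,v)=(0,6): 5·0+4·6=24≤25, 5·0+3·6=18≤21, objective 30.
(u,v)=(1,5): 5·1+4·5=25≤25, 5·1+3·5=20≤21, objective 28.
(u,v)=(0,5): 5·0+4·5=20≤25, 5·0+3·5=15≤21, objective 25.
Maximum is 30 at (u,v)=(0,6).

30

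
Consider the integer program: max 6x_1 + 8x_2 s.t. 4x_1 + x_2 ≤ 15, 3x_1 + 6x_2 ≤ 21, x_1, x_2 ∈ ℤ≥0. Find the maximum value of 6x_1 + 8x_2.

The continuous relaxation peaks at (3.29, 1.86) with value 34.57; rounding to a feasible lattice point costs some objective.
(x_1,x_2)=(3,2) is feasible, giving 34.
(x_1,x_2)=(2,2) is feasible, giving 28.
(x_1,x_2)=(3,1) is feasible, giving 26.
(x_1,x_2)=(2,1) is feasible, giving 20.
No feasible integer point exceeds 34.

34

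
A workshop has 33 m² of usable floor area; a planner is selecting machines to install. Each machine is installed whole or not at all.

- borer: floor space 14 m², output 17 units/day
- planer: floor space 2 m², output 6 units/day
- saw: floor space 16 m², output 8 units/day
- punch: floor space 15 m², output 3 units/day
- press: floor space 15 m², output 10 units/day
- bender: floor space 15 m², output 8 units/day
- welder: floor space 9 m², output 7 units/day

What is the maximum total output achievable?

borer + planer + bender: floor space 14 + 2 + 15 = 31 ≤ 33, output 17 + 6 + 8 = 31.
borer + planer + press: floor space 14 + 2 + 15 = 31 ≤ 33, output 17 + 6 + 10 = 33.
borer + planer + saw: floor space 14 + 2 + 16 = 32 ≤ 33, output 17 + 6 + 8 = 31.
Best is borer, planer, and press with total output 33.

33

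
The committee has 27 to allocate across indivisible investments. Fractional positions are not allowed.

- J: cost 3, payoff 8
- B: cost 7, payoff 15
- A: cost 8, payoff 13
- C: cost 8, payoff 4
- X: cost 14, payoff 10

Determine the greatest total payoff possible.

40

J + B + A: cost 3 + 7 + 8 = 18 ≤ 27, payoff 8 + 15 + 13 = 36.
J + B + A + C: cost 3 + 7 + 8 + 8 = 26 ≤ 27, payoff 8 + 15 + 13 + 4 = 40.
Best is J, B, A, and C with total payoff 40.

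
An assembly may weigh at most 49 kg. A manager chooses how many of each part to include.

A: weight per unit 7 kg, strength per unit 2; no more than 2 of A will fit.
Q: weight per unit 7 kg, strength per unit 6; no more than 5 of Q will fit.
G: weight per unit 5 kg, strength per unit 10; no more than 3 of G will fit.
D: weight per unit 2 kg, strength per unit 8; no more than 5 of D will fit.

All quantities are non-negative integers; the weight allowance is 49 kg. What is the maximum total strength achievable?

88

This is a bounded integer knapsack.
D has the best ratio (8/2); taking only D gives at most 5×8 = 40 (stopped by the supply cap of 5).
Mixing does better — 3×Q, 3×G, and 5×D: weight 46 ≤ 49, strength 3·6 + 3·10 + 5·8 = 88.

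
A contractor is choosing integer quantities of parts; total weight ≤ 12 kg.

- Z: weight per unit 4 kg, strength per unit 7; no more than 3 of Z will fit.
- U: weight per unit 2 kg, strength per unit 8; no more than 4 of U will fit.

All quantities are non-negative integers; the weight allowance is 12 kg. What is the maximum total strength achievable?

4×U: weight 8 ≤ 12, strength 4·8 = 32.
1×Z and 4×U: weight 12 ≤ 12, strength 1·7 + 4·8 = 39.
Best is 39.

39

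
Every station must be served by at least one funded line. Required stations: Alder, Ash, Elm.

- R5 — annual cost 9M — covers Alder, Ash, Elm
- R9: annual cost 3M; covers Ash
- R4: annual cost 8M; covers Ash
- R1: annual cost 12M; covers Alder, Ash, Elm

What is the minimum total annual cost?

This is a weighted set-cover instance.
R5 alone covers Alder, Ash, Elm — every station.
Total annual cost: 9.
No cover costs less than 9.

9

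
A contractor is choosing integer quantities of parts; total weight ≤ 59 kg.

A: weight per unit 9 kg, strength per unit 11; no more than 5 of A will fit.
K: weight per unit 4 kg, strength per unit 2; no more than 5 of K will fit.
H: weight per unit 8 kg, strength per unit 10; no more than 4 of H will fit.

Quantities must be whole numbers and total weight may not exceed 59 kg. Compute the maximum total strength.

73

This is a bounded integer knapsack.
3×A and 4×H: weight 59 ≤ 59, strength 3·11 + 4·10 = 73.
3×A, 2×K, and 3×H: weight 59 ≤ 59, strength 3·11 + 2·2 + 3·10 = 67.
Best is 73.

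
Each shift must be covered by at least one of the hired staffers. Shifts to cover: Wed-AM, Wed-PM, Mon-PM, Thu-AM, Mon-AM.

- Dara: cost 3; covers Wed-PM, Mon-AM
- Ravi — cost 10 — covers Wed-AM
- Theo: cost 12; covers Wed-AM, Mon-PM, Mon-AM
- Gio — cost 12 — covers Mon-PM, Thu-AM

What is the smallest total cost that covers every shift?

This is a weighted set-cover instance.
The greedy cost-per-new-shift heuristic would pick Dara, Theo, and Gio for 27, but a cheaper cover exists.
Choose Dara, Ravi, and Gio: together they cover Wed-AM, Wed-PM, Mon-PM, Thu-AM, Mon-AM — every shift.
Total cost: 3 + 10 + 12 = 25.
No cover costs less than 25.

25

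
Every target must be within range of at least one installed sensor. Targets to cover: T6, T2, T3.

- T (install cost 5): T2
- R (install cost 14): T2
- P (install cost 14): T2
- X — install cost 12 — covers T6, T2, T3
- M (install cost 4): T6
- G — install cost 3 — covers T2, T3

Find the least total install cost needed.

Choose M and G: together they cover T6, T2, T3 — every target.
Total install cost: 4 + 3 = 7.

7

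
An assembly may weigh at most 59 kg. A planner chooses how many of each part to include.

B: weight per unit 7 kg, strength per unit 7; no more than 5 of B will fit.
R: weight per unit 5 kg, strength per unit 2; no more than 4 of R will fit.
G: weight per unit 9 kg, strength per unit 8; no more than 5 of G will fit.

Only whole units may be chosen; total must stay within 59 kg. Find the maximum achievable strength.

Take 2×B and 5×G: weight 59 ≤ 59, strength 2·7 + 5·8 = 54.
No other integer combination yields more.

54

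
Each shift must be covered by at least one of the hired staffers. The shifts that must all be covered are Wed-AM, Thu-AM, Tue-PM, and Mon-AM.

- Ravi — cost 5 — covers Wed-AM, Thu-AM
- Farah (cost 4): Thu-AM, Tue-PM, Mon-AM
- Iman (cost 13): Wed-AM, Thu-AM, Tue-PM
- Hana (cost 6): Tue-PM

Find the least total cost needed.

This is a weighted set-cover instance.
Choose Ravi and Farah: together they cover Wed-AM, Thu-AM, Tue-PM, Mon-AM — every shift.
Total cost: 5 + 4 = 9.

9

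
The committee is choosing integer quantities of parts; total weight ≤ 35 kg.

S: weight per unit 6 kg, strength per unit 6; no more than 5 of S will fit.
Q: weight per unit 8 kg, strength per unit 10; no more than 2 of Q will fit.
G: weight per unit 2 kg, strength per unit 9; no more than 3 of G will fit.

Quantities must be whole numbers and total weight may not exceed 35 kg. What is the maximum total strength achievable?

This is a bounded integer knapsack.
2×S, 2×Q, and 3×G: weight 34 ≤ 35, strength 2·6 + 2·10 + 3·9 = 59.
3×S, 1×Q, and 3×G: weight 32 ≤ 35, strength 3·6 + 1·10 + 3·9 = 55.
Best is 59.

59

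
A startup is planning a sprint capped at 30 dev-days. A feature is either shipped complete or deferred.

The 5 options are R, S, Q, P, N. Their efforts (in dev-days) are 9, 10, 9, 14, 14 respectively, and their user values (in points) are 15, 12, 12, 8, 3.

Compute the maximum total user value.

R + S + Q: effort 9 + 10 + 9 = 28 ≤ 30, user value 15 + 12 + 12 = 39.
R + S: effort 9 + 10 = 19 ≤ 30, user value 15 + 12 = 27.
R + Q: effort 9 + 9 = 18 ≤ 30, user value 15 + 12 = 27.
Best is R, S, and Q with total user value 39.

39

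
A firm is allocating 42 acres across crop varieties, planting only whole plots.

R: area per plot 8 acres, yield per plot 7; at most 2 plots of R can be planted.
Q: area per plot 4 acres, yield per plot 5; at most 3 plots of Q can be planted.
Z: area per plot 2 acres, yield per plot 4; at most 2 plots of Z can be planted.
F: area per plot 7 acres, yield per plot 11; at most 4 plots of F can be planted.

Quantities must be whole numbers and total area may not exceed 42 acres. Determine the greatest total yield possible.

63

Z has the best ratio (4/2); taking only Z gives at most 2×4 = 8 (stopped by the supply cap of 2).
Mixing does better — 3×Q, 1×Z, and 4×F: area 42 ≤ 42, yield 3·5 + 1·4 + 4·11 = 63.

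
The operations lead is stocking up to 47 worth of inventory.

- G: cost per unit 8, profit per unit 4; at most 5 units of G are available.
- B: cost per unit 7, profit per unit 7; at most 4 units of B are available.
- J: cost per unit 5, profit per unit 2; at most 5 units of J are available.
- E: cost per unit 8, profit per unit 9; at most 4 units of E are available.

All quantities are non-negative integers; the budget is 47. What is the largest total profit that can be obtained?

3×B and 3×E: cost 45 ≤ 47, profit 3·7 + 3·9 = 48.
2×B and 4×E: cost 46 ≤ 47, profit 2·7 + 4·9 = 50.
Best is 50.

50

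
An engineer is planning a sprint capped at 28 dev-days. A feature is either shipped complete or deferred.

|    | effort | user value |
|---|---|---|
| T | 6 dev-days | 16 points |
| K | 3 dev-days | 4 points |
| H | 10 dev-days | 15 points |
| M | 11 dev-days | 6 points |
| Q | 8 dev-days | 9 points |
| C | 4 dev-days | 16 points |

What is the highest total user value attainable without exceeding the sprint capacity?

T + K + H + C: effort 6 + 3 + 10 + 4 = 23 ≤ 28, user value 16 + 4 + 15 + 16 = 51.
T + H + Q + C: effort 6 + 10 + 8 + 4 = 28 ≤ 28, user value 16 + 15 + 9 + 16 = 56.
T + H + C: effort 6 + 10 + 4 = 20 ≤ 28, user value 16 + 15 + 16 = 47.
Best is T, H, Q, and C with total user value 56.

56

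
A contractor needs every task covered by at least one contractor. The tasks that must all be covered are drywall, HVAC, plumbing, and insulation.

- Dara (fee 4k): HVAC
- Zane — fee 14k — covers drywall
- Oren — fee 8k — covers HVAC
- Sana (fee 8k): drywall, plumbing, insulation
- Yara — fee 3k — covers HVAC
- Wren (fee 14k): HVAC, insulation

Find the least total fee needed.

Choose Sana and Yara: together they cover drywall, HVAC, plumbing, insulation — every task.
Total fee: 8 + 3 = 11.
No cover costs less than 11.

11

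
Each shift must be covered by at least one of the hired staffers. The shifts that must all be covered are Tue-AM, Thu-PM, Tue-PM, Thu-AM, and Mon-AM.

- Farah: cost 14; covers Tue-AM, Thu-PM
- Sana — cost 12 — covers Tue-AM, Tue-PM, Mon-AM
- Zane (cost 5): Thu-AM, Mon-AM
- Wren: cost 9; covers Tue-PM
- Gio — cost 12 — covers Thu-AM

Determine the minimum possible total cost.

28

The greedy cost-per-new-shift heuristic would pick Zane, Sana, and Farah for 31, but a cheaper cover exists.
Choose Farah, Zane, and Wren: together they cover Tue-AM, Thu-PM, Tue-PM, Thu-AM, Mon-AM — every shift.
Total cost: 14 + 5 + 9 = 28.
No cover costs less than 28.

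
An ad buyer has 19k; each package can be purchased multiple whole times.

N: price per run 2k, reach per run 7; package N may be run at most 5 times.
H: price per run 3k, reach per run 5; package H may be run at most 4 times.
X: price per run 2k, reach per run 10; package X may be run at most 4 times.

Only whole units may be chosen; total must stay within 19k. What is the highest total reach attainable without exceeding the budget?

75

X has the best ratio (10/2); taking only X gives at most 4×10 = 40 (stopped by the supply cap of 4).
Mixing does better — 5×N and 4×X: price 18 ≤ 19, reach 5·7 + 4·10 = 75.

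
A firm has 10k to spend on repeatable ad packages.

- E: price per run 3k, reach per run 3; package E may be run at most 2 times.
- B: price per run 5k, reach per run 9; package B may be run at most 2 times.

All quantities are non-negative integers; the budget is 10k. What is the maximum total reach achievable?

18

This is a bounded integer knapsack.
2×B: price 10 ≤ 10, reach 2·9 = 18.
1×E and 1×B: price 8 ≤ 10, reach 1·3 + 1·9 = 12.
Best is 18.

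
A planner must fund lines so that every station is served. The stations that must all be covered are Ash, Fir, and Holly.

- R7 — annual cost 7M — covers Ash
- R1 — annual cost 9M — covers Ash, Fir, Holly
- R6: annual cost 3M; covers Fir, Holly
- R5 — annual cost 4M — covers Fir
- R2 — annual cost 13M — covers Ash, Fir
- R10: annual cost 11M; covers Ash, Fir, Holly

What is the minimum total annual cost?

This is a weighted set-cover instance.
The greedy cost-per-new-station heuristic would pick R6 and R7 for 10, but a cheaper cover exists.
R1 alone covers Ash, Fir, Holly — every station.
Total annual cost: 9.
No cover costs less than 9.

9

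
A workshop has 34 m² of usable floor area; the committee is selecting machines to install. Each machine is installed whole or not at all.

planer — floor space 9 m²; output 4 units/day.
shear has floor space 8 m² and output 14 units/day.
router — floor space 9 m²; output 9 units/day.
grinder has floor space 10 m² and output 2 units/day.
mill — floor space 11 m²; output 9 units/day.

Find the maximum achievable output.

This is an integer program with binary decision variables.
Allowing fractional choices, the relaxed optimum would be about 34.7, but machines are indivisible.
shear + router + mill: floor space 8 + 9 + 11 = 28 ≤ 34, output 14 + 9 + 9 = 32.
planer + shear + mill: floor space 9 + 8 + 11 = 28 ≤ 34, output 4 + 14 + 9 = 27.
planer + shear + router: floor space 9 + 8 + 9 = 26 ≤ 34, output 4 + 14 + 9 = 27.
Best is shear, router, and mill with total output 32.

32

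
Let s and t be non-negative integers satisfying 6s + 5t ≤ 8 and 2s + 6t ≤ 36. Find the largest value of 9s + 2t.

(s,t)=(1,0): 6·1+5·0=6≤8, 2·1+6·0=2≤36, objective 9.
(s,t)=(0,1): 6·0+5·1=5≤8, 2·0+6·1=6≤36, objective 2.
(s,t)=(0,0): 6·0+5·0=0≤8, 2·0+6·0=0≤36, objective 0.
Maximum is 9 at (s,t)=(1,0).

9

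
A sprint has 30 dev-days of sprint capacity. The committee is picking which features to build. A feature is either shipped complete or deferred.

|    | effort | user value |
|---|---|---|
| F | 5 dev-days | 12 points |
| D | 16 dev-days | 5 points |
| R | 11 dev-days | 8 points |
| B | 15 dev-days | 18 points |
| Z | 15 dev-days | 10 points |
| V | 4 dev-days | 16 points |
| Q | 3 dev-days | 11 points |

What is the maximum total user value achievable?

F + R + V + Q: effort 5 + 11 + 4 + 3 = 23 ≤ 30, user value 12 + 8 + 16 + 11 = 47.
F + B + V + Q: effort 5 + 15 + 4 + 3 = 27 ≤ 30, user value 12 + 18 + 16 + 11 = 57.
F + Z + V + Q: effort 5 + 15 + 4 + 3 = 27 ≤ 30, user value 12 + 10 + 16 + 11 = 49.
Best is F, B, V, and Q with total user value 57.

57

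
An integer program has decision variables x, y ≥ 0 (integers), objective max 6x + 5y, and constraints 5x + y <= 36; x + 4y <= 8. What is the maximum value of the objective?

(x,y)=(7,0): 5·7+1·0=35≤36, 1·7+4·0=7≤8, objective 42.
(x,y)=(6,0): 5·6+1·0=30≤36, 1·6+4·0=6≤8, objective 36.
The best lattice point is (7,0), giving 42.

42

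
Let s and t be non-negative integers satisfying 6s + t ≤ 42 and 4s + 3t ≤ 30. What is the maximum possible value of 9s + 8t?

80

(s,t)=(0,10) is feasible, giving 80.
(s,t)=(0,9) is feasible, giving 72.
The best lattice point is (0,10), giving 80.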